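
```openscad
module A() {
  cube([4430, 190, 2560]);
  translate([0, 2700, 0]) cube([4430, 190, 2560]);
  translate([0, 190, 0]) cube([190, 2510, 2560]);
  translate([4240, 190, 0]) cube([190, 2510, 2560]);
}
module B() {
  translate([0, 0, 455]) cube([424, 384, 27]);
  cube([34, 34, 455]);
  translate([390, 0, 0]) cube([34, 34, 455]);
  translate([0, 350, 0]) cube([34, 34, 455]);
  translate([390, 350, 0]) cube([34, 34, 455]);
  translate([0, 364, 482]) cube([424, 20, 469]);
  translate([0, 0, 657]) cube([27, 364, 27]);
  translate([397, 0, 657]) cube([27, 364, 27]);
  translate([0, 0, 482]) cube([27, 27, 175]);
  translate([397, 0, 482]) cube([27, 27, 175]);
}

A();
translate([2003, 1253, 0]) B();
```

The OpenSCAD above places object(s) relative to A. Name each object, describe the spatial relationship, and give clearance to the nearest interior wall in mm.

Clearances: x = 1813, y = 1063; minimum 1063 mm.

A is a house frame. B is a chair. The chair sits inside the house frame, centred. The clearance to the nearest interior wall is 1063 mm.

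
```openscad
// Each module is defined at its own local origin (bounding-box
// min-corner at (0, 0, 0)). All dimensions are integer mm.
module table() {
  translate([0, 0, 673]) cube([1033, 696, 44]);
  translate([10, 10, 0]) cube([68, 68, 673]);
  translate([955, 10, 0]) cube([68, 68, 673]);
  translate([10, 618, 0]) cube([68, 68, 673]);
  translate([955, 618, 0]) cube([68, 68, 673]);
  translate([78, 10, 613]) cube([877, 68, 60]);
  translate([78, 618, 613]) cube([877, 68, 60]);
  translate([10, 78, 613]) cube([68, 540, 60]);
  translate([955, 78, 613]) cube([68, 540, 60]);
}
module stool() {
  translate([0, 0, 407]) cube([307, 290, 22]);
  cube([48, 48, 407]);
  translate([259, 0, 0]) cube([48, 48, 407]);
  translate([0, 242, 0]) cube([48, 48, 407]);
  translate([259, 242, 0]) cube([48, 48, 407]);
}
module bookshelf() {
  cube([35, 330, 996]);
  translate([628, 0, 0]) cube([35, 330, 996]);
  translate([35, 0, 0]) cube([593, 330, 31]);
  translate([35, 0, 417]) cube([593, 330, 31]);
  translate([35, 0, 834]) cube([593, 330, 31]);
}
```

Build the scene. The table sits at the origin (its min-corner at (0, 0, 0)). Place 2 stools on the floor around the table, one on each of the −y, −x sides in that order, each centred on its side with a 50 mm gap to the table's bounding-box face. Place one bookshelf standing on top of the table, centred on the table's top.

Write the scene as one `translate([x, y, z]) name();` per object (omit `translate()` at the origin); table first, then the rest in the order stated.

table();
translate([363, -340, 0]) stool();
translate([-357, 203, 0]) stool();
translate([185, 183, 717]) bookshelf();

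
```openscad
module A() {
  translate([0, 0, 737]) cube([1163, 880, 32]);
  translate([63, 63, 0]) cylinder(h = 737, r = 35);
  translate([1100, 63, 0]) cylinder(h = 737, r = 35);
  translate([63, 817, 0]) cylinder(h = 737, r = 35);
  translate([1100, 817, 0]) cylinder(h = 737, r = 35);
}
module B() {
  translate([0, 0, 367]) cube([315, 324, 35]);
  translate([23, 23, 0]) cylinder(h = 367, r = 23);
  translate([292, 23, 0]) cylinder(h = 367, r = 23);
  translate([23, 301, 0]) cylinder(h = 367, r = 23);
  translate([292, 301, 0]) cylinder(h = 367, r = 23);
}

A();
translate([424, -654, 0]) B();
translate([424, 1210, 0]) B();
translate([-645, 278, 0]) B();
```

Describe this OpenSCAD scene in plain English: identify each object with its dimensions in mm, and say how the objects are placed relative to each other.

A is a table with a 1163×880 mm rectangular top, 32 mm thick, top surface at z = 769 mm, supported by four round legs of 70 mm diameter, each leg's bounding box inset 28 mm from the nearest pair of top edges, running from the floor.

B is a simple wooden stool: a rectangular seat 315 mm (x) by 324 mm (y), 35 mm thick, top face at z = 402 mm, on four round legs, each 46 mm in diameter. The legs rest on z = 0, each leg's axis is inset half a diameter from the nearest pair of seat edges (so the leg's bounding box is flush with the corner).

Three stools sit around the table at the −y, +y, −x sides.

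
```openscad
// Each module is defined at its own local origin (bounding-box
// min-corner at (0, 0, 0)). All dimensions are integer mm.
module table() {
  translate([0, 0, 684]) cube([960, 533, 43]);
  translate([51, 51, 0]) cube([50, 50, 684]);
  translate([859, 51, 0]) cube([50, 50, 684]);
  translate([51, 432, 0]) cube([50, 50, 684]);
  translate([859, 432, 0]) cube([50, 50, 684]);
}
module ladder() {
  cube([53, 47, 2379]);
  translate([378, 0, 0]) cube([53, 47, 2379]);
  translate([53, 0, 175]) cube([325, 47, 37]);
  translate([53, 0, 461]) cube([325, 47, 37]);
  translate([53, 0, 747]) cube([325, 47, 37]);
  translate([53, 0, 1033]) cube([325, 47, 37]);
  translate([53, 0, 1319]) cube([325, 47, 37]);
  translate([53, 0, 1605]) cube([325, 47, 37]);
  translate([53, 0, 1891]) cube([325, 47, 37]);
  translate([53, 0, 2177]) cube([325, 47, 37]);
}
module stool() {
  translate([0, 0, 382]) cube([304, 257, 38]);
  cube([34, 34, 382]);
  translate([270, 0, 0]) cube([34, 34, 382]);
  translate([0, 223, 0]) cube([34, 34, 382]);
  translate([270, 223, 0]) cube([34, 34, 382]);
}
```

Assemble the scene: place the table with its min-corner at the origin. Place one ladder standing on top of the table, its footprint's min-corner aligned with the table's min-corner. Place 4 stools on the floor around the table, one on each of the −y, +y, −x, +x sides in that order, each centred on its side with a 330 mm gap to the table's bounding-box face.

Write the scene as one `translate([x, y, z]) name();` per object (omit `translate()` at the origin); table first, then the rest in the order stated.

table();
translate([0, 0, 727]) ladder();
translate([328, -587, 0]) stool();
translate([328, 863, 0]) stool();
translate([-634, 138, 0]) stool();
translate([1290, 138, 0]) stool();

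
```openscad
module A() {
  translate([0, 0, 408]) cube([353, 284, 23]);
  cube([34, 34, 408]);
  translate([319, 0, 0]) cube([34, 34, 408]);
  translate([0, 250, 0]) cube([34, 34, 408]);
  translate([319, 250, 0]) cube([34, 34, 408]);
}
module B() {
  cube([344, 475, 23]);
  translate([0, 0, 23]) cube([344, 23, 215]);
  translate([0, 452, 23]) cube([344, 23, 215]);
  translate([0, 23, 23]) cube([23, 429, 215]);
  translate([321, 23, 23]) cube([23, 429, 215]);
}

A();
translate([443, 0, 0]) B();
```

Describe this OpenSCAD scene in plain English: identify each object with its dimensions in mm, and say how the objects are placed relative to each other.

A is a simple wooden stool: a rectangular seat 353 mm (x) by 284 mm (y), 23 mm thick, top face at z = 431 mm, on four square legs, each 34×34 mm in cross-section. The legs rest on z = 0, each flush with a corner of the seat.

B is an open storage box with external size 344×475×238 mm and wall thickness 23 mm (the base is also 23 mm thick). The base covers the whole footprint; the four walls stand on the base, with the y-facing walls full-width and the x-facing walls fitting between their inner faces.

The open box is on the floor beside the stool on its +x side.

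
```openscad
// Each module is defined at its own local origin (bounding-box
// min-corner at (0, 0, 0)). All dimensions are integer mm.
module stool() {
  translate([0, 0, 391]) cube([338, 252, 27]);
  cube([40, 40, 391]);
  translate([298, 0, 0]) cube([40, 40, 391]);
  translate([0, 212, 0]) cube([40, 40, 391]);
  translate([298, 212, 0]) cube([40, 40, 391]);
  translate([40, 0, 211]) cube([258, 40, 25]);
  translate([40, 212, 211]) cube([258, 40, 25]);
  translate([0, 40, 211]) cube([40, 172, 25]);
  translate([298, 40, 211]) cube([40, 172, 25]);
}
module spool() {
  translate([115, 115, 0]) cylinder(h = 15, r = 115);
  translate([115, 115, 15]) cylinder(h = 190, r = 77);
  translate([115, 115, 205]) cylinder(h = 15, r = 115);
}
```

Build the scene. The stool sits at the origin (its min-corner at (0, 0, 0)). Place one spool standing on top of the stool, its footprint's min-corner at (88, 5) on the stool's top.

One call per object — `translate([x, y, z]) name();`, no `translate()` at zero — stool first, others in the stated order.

stool();
translate([88, 5, 418]) spool();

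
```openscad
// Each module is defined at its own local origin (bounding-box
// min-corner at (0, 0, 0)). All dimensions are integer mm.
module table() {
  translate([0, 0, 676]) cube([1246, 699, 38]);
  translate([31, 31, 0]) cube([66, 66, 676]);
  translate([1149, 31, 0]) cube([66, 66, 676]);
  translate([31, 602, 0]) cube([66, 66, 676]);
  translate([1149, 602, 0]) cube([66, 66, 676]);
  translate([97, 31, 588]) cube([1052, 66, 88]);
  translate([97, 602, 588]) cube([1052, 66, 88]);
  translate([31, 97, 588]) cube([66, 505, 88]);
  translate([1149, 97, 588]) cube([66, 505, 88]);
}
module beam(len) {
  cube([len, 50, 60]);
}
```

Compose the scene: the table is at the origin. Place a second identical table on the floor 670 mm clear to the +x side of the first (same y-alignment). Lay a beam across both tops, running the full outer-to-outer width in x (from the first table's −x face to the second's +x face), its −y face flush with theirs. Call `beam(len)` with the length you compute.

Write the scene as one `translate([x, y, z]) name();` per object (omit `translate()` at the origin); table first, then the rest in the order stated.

table();
translate([1916, 0, 0]) table();
translate([0, 0, 714]) beam(3162);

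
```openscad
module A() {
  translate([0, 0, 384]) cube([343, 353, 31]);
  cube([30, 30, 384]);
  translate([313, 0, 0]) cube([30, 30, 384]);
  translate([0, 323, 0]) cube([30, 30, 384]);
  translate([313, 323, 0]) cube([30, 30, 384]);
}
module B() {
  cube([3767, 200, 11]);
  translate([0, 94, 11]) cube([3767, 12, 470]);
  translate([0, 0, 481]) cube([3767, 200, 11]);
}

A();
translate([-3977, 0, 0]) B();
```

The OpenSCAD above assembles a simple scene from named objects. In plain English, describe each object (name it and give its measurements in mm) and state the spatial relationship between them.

A is a four-legged stool. The seat is 343×353 mm, 31 mm thick, top at z = 415 mm. It stands on four square legs, each 30×30 mm in cross-section, from z = 0 to the seat underside, each flush with a corner of the seat.

B is an I-beam lying along x, 3767 mm long. Overall section height 492 mm. Two flanges 200 mm wide (y) and 11 mm thick, one on the floor and one at the top; a web 12 mm thick runs between them, centred on the flange width.

The I-beam is on the floor beside the stool on its −x side.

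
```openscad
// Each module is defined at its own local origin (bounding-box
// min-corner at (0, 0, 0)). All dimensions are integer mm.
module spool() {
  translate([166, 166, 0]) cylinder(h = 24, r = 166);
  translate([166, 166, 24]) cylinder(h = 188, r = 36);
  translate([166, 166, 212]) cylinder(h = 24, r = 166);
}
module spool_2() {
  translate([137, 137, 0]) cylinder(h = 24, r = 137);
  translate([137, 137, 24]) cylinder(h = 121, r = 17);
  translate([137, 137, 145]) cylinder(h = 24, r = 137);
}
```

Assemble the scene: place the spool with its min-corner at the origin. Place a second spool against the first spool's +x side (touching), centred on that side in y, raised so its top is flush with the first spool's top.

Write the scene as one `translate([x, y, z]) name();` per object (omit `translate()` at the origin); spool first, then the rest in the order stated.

spool();
translate([332, 29, 67]) spool_2();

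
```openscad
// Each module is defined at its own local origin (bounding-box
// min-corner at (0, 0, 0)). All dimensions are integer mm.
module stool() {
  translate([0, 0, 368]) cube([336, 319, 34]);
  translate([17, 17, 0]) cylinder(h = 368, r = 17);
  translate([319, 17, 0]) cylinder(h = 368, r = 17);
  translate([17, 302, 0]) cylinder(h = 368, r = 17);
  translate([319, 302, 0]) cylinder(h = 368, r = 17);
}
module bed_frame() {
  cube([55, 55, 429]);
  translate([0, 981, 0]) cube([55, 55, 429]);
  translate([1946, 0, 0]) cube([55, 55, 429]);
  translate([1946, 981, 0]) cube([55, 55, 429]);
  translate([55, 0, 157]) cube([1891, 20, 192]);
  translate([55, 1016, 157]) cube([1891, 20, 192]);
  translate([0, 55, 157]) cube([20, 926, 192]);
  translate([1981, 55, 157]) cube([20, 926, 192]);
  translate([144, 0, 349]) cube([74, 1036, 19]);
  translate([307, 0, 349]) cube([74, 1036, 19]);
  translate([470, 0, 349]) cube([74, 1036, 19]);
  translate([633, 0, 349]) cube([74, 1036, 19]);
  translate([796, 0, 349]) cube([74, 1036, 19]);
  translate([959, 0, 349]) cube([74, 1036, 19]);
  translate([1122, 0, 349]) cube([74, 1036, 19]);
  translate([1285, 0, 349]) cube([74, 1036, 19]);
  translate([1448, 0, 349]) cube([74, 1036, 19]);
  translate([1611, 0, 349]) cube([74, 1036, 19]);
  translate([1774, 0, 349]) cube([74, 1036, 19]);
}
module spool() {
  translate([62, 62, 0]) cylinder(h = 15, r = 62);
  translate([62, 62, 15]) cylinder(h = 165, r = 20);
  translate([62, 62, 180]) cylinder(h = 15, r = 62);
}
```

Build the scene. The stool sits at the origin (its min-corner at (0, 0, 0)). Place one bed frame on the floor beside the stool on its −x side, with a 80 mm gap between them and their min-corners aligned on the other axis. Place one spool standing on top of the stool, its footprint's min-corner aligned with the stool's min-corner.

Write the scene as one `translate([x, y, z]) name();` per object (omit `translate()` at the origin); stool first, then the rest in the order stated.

stool();
translate([-2081, 0, 0]) bed_frame();
translate([0, 0, 402]) spool();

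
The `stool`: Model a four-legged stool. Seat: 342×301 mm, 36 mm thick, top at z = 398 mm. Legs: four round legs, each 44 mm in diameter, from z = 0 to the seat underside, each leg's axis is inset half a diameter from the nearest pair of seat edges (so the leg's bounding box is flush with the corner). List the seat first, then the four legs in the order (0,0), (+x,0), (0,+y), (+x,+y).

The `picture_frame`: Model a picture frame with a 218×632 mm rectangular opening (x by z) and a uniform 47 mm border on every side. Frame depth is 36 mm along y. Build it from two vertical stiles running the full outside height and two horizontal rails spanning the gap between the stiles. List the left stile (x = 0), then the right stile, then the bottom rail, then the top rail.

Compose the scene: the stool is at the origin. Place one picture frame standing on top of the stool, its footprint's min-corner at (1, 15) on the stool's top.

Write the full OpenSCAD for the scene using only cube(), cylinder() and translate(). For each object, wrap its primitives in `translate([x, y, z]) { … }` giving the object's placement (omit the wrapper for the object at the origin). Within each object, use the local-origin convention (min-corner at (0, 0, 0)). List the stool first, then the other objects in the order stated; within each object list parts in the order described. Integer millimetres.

translate([0, 0, 362]) cube([342, 301, 36]);
translate([22, 22, 0]) cylinder(h = 362, r = 22);
translate([320, 22, 0]) cylinder(h = 362, r = 22);
translate([22, 279, 0]) cylinder(h = 362, r = 22);
translate([320, 279, 0]) cylinder(h = 362, r = 22);
translate([1, 15, 398]) {
  cube([47, 36, 726]);
  translate([265, 0, 0]) cube([47, 36, 726]);
  translate([47, 0, 0]) cube([218, 36, 47]);
  translate([47, 0, 679]) cube([218, 36, 47]);
}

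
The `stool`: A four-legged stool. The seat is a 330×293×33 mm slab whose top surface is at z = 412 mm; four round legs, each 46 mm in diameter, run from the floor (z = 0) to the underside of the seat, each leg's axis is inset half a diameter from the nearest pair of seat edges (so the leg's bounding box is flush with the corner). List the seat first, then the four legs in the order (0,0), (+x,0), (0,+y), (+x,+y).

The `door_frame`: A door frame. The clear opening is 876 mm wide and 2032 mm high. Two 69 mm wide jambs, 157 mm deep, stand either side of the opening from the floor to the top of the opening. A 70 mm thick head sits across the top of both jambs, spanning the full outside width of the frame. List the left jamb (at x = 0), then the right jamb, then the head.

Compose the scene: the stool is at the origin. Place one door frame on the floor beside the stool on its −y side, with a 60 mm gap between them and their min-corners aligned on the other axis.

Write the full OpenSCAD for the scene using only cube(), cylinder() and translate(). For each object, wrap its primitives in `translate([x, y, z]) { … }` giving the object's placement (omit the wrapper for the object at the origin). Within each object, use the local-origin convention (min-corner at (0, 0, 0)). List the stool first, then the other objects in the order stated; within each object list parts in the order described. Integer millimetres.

translate([0, 0, 379]) cube([330, 293, 33]);
translate([23, 23, 0]) cylinder(h = 379, r = 23);
translate([307, 23, 0]) cylinder(h = 379, r = 23);
translate([23, 270, 0]) cylinder(h = 379, r = 23);
translate([307, 270, 0]) cylinder(h = 379, r = 23);
translate([0, -217, 0]) {
  cube([69, 157, 2032]);
  translate([945, 0, 0]) cube([69, 157, 2032]);
  translate([0, 0, 2032]) cube([1014, 157, 70]);
}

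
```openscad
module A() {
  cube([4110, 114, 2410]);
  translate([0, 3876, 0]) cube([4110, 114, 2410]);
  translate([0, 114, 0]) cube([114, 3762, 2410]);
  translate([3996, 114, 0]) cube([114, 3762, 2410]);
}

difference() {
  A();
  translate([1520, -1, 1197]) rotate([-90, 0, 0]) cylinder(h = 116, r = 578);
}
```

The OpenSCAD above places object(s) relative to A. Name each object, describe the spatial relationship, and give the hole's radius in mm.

A is a house frame. The house frame has a circular hole through its front wall. The hole's radius is 578 mm.

The subtracted cylinder has r = 578 mm.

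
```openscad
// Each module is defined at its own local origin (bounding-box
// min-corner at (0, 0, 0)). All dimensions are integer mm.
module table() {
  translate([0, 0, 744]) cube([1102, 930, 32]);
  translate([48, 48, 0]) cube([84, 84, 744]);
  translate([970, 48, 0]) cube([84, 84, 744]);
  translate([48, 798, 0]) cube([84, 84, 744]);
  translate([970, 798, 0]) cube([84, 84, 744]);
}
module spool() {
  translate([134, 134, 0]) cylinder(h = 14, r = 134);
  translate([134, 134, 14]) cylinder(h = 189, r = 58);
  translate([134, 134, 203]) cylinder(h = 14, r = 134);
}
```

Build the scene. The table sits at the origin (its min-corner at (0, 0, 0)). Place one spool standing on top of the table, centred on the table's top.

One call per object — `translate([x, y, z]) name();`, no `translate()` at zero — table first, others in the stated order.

table();
translate([417, 331, 776]) spool();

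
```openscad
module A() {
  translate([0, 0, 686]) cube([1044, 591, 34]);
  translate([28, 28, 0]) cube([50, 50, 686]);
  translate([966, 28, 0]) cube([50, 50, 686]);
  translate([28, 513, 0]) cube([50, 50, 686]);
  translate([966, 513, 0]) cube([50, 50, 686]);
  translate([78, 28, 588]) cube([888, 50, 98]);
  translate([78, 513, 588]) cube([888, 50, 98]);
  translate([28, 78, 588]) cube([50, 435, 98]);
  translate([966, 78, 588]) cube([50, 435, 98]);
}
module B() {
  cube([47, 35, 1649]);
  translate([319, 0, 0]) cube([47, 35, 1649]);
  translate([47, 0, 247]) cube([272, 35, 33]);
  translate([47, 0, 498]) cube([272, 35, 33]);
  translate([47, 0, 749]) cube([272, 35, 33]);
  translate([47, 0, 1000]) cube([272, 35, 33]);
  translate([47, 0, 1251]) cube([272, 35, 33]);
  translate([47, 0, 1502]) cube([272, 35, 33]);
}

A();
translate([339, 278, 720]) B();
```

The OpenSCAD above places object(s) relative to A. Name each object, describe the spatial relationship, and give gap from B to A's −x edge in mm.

A is a table. B is a ladder. The ladder is on top of the table, centred. The gap from the ladder to the table's −x edge is 339 mm.

The ladder's min-x is at 339; the table's min-x is 0; gap = 339 mm.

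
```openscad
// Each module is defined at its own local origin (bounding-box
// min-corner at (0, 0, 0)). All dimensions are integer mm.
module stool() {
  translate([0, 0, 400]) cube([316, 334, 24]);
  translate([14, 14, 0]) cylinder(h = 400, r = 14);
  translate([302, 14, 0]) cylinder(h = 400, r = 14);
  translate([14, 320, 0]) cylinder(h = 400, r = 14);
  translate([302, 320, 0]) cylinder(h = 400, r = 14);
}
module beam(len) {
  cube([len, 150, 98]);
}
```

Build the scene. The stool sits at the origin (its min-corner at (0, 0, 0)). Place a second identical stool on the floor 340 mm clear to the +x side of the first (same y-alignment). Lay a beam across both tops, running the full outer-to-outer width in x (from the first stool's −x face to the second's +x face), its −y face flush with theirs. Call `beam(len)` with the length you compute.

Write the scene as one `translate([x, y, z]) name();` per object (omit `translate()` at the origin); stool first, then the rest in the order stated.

stool();
translate([656, 0, 0]) stool();
translate([0, 0, 424]) beam(972);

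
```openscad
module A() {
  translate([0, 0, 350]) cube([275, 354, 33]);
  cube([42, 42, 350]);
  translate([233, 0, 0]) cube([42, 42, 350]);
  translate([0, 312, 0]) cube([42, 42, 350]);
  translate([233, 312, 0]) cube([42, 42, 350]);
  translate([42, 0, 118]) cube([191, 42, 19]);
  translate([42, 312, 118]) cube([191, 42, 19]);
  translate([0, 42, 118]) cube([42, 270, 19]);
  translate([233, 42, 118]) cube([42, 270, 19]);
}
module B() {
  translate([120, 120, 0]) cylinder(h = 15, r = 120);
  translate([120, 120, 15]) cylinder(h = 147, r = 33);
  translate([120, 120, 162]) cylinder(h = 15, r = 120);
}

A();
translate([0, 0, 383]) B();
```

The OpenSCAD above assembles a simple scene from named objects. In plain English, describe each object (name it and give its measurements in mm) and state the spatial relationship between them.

A is a four-legged stool. The seat is a 275×354×33 mm slab whose top surface is at z = 383 mm; four square legs, each 42×42 mm in cross-section, run from the floor (z = 0) to the underside of the seat, each flush with a corner of the seat. Four stretchers, 42 mm wide and 19 mm tall, connect adjacent legs with their undersides at z = 118 mm, each running between the inner faces of the legs it joins and aligned with the legs' outer faces on the other axis.

B is a spool: two coaxial disc flanges of radius 120 mm and thickness 15 mm, joined by a core cylinder of radius 33 mm and height 147 mm. The lower flange rests on z = 0 and the three cylinders share a vertical axis.

The spool is on top of the stool.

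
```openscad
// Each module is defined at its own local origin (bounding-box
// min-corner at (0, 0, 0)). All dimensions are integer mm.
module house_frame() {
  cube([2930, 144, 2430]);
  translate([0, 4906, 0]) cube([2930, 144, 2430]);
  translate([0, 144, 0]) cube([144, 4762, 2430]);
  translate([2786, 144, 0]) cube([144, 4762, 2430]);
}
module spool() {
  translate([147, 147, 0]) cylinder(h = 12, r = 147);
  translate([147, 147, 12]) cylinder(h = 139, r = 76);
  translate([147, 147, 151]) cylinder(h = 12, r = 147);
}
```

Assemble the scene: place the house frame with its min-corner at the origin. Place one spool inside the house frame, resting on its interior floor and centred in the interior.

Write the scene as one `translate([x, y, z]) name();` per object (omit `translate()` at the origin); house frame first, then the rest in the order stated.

house_frame();
translate([1318, 2378, 0]) spool();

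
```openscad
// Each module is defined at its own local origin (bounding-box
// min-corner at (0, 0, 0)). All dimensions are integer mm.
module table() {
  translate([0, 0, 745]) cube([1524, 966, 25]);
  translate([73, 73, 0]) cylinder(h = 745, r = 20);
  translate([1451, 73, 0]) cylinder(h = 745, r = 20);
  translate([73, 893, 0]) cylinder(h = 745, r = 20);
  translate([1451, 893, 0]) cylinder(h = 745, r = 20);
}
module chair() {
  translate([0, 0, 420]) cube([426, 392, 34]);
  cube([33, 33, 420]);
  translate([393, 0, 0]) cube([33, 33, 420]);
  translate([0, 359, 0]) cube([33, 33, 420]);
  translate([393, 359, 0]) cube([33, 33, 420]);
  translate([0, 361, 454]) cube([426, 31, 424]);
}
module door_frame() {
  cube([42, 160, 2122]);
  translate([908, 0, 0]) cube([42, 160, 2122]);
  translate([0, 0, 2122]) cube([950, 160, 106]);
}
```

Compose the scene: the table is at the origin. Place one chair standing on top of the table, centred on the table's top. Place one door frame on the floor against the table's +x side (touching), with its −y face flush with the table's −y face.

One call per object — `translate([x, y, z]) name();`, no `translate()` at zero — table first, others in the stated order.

table();
translate([549, 287, 770]) chair();
translate([1524, 0, 0]) door_frame();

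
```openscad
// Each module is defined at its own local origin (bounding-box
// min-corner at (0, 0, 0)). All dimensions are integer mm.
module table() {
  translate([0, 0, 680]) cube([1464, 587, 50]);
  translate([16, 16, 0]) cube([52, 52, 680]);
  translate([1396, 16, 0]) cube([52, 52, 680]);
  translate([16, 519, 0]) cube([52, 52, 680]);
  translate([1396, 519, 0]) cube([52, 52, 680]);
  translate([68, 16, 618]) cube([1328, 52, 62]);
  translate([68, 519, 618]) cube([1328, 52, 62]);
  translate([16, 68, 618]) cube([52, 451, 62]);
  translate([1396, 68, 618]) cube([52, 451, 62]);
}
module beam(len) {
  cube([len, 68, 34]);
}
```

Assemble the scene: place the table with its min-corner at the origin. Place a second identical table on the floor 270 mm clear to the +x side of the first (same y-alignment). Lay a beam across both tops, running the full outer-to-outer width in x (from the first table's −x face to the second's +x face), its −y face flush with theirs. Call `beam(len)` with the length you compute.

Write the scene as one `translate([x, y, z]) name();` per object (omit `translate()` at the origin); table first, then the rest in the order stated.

table();
translate([1734, 0, 0]) table();
translate([0, 0, 730]) beam(3198);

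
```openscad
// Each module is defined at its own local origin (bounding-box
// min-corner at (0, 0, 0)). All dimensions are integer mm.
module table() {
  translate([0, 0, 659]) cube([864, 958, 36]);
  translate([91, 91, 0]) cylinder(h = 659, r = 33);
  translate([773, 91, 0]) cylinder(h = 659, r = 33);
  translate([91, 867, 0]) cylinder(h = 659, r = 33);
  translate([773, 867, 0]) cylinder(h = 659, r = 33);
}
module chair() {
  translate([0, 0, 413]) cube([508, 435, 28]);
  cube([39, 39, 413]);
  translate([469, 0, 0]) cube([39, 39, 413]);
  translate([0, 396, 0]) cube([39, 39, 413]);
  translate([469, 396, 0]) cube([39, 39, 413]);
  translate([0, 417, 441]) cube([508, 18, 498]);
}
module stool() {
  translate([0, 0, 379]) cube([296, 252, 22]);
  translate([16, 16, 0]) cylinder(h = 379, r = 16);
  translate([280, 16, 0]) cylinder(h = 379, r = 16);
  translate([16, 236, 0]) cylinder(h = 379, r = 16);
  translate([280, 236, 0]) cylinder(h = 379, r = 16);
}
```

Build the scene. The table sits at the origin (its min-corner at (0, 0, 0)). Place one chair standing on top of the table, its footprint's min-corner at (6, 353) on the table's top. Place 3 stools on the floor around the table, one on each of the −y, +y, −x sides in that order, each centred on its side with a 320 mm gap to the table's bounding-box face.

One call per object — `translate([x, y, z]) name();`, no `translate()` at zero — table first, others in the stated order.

table();
translate([6, 353, 695]) chair();
translate([284, -572, 0]) stool();
translate([284, 1278, 0]) stool();
translate([-616, 353, 0]) stool();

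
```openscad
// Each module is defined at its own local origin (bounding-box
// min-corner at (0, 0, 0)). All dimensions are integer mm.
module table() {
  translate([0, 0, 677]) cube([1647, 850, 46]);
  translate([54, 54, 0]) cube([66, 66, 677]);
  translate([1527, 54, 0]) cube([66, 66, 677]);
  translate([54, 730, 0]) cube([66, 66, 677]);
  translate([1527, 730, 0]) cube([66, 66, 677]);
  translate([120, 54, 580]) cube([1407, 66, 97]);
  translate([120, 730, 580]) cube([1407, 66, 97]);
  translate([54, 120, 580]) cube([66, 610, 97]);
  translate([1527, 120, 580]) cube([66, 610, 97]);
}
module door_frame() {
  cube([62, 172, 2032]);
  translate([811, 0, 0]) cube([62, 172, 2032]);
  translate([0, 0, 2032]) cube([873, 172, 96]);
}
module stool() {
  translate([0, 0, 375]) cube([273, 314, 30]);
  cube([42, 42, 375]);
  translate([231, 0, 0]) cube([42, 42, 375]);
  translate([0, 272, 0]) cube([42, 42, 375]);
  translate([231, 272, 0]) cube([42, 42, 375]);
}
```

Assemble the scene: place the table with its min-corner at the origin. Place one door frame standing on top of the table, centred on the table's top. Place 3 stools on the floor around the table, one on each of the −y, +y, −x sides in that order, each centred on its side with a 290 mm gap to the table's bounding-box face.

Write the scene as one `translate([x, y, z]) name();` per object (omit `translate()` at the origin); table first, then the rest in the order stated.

table();
translate([387, 339, 723]) door_frame();
translate([687, -604, 0]) stool();
translate([687, 1140, 0]) stool();
translate([-563, 268, 0]) stool();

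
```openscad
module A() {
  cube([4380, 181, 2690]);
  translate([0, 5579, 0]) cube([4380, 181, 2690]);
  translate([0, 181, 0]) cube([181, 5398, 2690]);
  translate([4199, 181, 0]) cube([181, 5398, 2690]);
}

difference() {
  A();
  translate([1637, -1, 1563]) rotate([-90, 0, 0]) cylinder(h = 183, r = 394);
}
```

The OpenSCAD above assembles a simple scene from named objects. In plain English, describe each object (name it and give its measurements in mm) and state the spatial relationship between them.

A is the wall frame of a small rectangular building: four walls, each 2690 mm tall and 181 mm thick, enclosing a footprint 4380 mm (x) by 5760 mm (y) outside-to-outside, with no floor or roof. The front and back walls (the −y and +y sides) span the full width; the two side walls fit between them.

The house frame has a circular hole of radius 394 mm through its front wall, centred at (x = 1637, z = 1563).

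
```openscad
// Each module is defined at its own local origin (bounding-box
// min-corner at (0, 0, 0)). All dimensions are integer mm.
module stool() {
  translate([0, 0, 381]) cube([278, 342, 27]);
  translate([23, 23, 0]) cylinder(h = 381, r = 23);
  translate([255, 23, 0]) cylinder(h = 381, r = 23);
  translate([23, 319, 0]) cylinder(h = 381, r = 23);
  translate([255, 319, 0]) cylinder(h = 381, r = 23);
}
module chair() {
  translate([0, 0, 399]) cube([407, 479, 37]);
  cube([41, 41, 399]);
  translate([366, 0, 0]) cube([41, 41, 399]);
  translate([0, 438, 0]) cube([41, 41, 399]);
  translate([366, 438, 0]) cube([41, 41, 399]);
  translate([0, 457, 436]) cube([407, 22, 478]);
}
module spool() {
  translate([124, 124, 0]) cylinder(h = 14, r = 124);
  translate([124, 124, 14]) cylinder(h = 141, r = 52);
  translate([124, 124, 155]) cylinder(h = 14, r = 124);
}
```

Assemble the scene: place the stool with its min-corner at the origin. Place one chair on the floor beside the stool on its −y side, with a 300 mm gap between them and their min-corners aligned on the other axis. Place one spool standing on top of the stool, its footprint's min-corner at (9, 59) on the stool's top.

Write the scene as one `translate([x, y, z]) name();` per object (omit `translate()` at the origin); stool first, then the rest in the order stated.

stool();
translate([0, -779, 0]) chair();
translate([9, 59, 408]) spool();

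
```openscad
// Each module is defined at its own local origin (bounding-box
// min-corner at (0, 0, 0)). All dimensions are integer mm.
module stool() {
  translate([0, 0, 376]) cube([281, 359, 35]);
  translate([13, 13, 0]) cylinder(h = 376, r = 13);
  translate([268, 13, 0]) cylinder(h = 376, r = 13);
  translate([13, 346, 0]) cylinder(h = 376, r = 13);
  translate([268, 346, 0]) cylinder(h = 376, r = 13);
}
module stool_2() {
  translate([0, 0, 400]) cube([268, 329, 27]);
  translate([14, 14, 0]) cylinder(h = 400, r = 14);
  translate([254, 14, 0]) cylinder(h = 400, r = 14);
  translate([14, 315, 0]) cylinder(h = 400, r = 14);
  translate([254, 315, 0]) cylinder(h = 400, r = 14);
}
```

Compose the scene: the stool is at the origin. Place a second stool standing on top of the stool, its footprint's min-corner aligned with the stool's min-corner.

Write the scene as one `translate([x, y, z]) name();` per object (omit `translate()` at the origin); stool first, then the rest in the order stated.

stool();
translate([0, 0, 411]) stool_2();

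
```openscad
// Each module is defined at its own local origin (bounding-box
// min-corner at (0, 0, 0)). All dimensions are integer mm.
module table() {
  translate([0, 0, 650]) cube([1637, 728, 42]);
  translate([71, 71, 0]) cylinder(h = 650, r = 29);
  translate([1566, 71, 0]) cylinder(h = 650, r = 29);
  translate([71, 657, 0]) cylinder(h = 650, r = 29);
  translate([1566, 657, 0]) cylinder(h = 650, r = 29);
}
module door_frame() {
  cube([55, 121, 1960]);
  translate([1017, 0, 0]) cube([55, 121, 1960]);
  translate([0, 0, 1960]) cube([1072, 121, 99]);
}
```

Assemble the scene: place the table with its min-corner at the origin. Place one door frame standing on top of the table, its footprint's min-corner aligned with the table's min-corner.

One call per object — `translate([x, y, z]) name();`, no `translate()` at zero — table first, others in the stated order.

table();
translate([0, 0, 692]) door_frame();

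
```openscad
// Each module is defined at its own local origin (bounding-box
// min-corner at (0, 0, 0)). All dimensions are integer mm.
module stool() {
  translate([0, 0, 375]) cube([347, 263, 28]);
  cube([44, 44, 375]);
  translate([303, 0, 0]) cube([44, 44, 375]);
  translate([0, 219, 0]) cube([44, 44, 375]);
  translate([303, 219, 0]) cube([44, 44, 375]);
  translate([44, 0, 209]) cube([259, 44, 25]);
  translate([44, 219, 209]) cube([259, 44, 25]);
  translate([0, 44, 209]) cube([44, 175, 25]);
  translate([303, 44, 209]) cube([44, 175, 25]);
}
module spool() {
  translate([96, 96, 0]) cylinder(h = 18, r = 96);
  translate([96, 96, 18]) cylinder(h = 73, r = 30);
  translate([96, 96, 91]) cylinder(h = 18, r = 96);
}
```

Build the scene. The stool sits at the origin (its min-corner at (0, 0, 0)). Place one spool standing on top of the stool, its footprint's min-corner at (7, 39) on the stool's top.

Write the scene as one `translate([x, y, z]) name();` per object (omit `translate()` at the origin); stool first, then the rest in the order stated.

stool();
translate([7, 39, 403]) spool();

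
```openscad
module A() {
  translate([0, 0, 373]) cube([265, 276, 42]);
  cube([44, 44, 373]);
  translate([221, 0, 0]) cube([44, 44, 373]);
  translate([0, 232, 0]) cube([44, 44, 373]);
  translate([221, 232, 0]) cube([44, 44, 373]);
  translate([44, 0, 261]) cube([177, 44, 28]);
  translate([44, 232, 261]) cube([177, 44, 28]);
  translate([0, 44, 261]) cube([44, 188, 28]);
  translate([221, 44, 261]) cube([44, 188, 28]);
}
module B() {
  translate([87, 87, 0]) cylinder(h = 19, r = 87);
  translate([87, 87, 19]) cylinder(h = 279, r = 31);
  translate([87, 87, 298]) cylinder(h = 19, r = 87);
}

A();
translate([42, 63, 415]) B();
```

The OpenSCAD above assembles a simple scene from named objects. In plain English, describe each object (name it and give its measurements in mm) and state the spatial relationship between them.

A is a simple wooden stool: a rectangular seat 265 mm (x) by 276 mm (y), 42 mm thick, top face at z = 415 mm, on four square legs, each 44×44 mm in cross-section. The legs rest on z = 0, each flush with a corner of the seat. Four stretchers, 44 mm wide and 28 mm tall, connect adjacent legs with their undersides at z = 261 mm, each running between the inner faces of the legs it joins and aligned with the legs' outer faces on the other axis.

B is a spool: two coaxial disc flanges of radius 87 mm and thickness 19 mm, joined by a core cylinder of radius 31 mm and height 279 mm. The lower flange rests on z = 0 and the three cylinders share a vertical axis.

The spool is on top of the stool.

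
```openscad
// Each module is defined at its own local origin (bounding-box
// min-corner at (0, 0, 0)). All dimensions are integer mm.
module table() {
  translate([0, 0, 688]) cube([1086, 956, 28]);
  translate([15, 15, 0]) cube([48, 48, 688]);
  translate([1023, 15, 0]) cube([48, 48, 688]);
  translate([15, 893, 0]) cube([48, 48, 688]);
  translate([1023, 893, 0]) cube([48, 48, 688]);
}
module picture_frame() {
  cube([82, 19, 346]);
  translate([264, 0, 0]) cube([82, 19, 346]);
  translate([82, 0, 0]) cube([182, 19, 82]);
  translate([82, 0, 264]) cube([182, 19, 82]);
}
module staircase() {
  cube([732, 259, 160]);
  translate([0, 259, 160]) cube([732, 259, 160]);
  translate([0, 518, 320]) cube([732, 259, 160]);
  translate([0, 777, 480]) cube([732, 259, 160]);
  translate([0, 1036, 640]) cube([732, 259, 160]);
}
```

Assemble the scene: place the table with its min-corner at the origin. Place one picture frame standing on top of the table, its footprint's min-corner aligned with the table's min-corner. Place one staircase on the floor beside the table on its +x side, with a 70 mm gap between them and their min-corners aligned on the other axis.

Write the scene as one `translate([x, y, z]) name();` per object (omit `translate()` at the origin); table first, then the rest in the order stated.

table();
translate([0, 0, 716]) picture_frame();
translate([1156, 0, 0]) staircase();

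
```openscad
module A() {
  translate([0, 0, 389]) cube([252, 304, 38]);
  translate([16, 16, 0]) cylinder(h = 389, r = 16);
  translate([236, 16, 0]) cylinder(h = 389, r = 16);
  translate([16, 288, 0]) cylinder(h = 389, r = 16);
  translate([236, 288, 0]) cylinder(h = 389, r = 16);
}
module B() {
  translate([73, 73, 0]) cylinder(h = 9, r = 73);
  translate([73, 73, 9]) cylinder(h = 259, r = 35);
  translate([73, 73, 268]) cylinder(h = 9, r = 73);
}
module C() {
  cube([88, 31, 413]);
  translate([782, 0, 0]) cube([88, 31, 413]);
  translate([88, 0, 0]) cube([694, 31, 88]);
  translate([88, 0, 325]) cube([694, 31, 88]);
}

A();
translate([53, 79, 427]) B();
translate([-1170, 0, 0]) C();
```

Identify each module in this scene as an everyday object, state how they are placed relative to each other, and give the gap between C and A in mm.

The picture frame's nearest face is 300 mm from the stool's −x face.

A is a stool. B is a spool. C is a picture frame. The spool is on top of the stool, centred. The picture frame is on the floor beside the stool on its −x side. The gap between the picture frame and the stool is 300 mm.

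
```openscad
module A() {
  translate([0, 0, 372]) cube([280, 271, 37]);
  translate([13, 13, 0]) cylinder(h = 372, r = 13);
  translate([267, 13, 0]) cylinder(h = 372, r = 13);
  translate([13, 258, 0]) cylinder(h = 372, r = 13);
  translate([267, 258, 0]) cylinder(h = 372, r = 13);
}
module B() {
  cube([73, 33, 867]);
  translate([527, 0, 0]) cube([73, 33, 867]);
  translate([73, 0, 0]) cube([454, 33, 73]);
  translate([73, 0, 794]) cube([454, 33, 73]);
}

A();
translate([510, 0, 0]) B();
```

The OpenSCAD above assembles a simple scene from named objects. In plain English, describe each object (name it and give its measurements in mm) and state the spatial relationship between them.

A is a simple wooden stool: a rectangular seat 280 mm (x) by 271 mm (y), 37 mm thick, top face at z = 409 mm, on four round legs, each 26 mm in diameter. The legs rest on z = 0, each leg's axis is inset half a diameter from the nearest pair of seat edges (so the leg's bounding box is flush with the corner).

B is a picture frame with a 454×721 mm rectangular opening (x by z) and a uniform 73 mm border on every side. Frame depth is 33 mm along y. It is built from two vertical stiles running the full outside height and two horizontal rails spanning the gap between the stiles.

The picture frame is on the floor beside the stool on its +x side.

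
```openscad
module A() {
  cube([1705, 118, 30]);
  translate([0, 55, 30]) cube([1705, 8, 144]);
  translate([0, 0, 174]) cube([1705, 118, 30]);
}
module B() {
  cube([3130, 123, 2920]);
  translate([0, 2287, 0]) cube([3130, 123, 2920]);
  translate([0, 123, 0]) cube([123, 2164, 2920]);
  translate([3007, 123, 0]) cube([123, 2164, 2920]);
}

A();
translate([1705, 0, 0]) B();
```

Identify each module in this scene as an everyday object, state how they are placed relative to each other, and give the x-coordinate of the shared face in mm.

A is an I-beam. B is a house frame. The house frame is against the I-beam's +x side, with their −y faces flush. The x-coordinate of the shared face is 1705 mm.

The I-beam's +x face and the house frame's −x face are both at x = 1705 mm.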